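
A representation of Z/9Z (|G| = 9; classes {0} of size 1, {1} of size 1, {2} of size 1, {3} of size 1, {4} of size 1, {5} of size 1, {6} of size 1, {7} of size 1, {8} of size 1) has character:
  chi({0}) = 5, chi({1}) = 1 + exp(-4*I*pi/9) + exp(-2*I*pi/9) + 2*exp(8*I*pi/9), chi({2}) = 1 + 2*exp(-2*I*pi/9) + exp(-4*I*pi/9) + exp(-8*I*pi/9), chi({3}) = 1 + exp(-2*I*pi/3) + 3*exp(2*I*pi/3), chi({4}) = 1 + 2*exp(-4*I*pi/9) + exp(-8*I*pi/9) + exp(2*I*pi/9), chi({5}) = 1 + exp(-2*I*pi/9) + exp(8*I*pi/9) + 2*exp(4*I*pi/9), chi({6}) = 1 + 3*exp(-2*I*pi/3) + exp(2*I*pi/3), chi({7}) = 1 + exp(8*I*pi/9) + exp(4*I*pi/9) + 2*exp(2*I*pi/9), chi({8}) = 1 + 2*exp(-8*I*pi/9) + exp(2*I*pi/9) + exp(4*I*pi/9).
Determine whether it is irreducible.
Not irreducible (reducible): <chi, chi> = 7 > 1.

Derivation: <chi, chi> = (1/|G|) sum_C |C| * |chi(C)|^2 = (1/9)[1*|5|^2 + 1*|1 + exp(-4*I*pi/9) + exp(-2*I*pi/9) + 2*exp(8*I*pi/9)|^2 + 1*|1 + 2*exp(-2*I*pi/9) + exp(-4*I*pi/9) + exp(-8*I*pi/9)|^2 + 1*|1 + exp(-2*I*pi/3) + 3*exp(2*I*pi/3)|^2 + 1*|1 + 2*exp(-4*I*pi/9) + exp(-8*I*pi/9) + exp(2*I*pi/9)|^2 + 1*|1 + exp(-2*I*pi/9) + exp(8*I*pi/9) + 2*exp(4*I*pi/9)|^2 + 1*|1 + 3*exp(-2*I*pi/3) + exp(2*I*pi/3)|^2 + 1*|1 + exp(8*I*pi/9) + exp(4*I*pi/9) + 2*exp(2*I*pi/9)|^2 + 1*|1 + 2*exp(-8*I*pi/9) + exp(2*I*pi/9) + exp(4*I*pi/9)|^2]
  = (1/9)[(25) + (7 + 2*exp(-2*I*pi/3) + 4*exp(-8*I*pi/9) + 2*exp(-2*I*pi/9) + exp(-4*I*pi/9) + exp(4*I*pi/9) + 2*exp(2*I*pi/9) + 4*exp(8*I*pi/9) + 2*exp(2*I*pi/3)) + (7 + 4*exp(-2*I*pi/9) + 2*exp(-4*I*pi/9) + 2*exp(-2*I*pi/3) + exp(-8*I*pi/9) + exp(8*I*pi/9) + 2*exp(2*I*pi/3) + 2*exp(4*I*pi/9) + 4*exp(2*I*pi/9)) + (4) + (7 + 4*exp(-4*I*pi/9) + 2*exp(-2*I*pi/3) + 2*exp(-8*I*pi/9) + exp(-2*I*pi/9) + exp(2*I*pi/9) + 2*exp(8*I*pi/9) + 2*exp(2*I*pi/3) + 4*exp(4*I*pi/9)) + (7 + 4*exp(-4*I*pi/9) + 2*exp(-2*I*pi/3) + 2*exp(-8*I*pi/9) + exp(-2*I*pi/9) + exp(2*I*pi/9) + 2*exp(8*I*pi/9) + 2*exp(2*I*pi/3) + 4*exp(4*I*pi/9)) + (4) + (7 + 4*exp(-2*I*pi/9) + 2*exp(-4*I*pi/9) + 2*exp(-2*I*pi/3) + exp(-8*I*pi/9) + exp(8*I*pi/9) + 2*exp(2*I*pi/3) + 2*exp(4*I*pi/9) + 4*exp(2*I*pi/9)) + (7 + 2*exp(-2*I*pi/3) + 4*exp(-8*I*pi/9) + 2*exp(-2*I*pi/9) + exp(-4*I*pi/9) + exp(4*I*pi/9) + 2*exp(2*I*pi/9) + 4*exp(8*I*pi/9) + 2*exp(2*I*pi/3))] = 63/9 = 7.
(Exp terms are combined using exp(i*s)*conj(exp(i*t)) = exp(i*(s-t)), and sums of them are collapsed using the identity that for every m > 1 the m distinct m-th roots of unity sum to 0, e.g. 1 + exp(2*I*pi/3) + exp(-2*I*pi/3) = 0.)
A character is irreducible iff <chi, chi> = 1, so this representation is reducible.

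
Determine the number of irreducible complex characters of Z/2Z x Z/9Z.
18

Details: The number of irreducible complex representations of a finite group equals its number of conjugacy classes. Z/2Z x Z/9Z is abelian of order 18, so every element is its own conjugacy class: 18 classes, so Z/2Z x Z/9Z (order 18) has exactly 18 irreducible complex representations.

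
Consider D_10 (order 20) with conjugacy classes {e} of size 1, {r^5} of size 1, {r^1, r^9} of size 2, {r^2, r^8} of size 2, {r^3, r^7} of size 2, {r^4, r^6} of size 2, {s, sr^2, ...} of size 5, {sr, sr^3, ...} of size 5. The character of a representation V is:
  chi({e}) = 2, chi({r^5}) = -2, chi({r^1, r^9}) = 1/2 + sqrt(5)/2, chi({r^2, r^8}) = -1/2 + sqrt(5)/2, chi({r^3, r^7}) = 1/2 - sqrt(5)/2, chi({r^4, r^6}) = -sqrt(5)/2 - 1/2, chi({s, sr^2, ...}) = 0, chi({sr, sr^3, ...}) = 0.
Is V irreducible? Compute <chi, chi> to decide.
Irreducible: <chi, chi> = 1.

Reasoning: <chi, chi> = (1/|G|) sum_C |C| * |chi(C)|^2 = (1/20)[1*|2|^2 + 1*|-2|^2 + 2*|1/2 + sqrt(5)/2|^2 + 2*|-1/2 + sqrt(5)/2|^2 + 2*|1/2 - sqrt(5)/2|^2 + 2*|-sqrt(5)/2 - 1/2|^2 + 5*|0|^2 + 5*|0|^2]
  = (1/20)[(4) + (4) + (sqrt(5) + 3) + (3 - sqrt(5)) + (3 - sqrt(5)) + (sqrt(5) + 3) + (0) + (0)] = 20/20 = 1.
A character is irreducible iff <chi, chi> = 1, so this representation is irreducible.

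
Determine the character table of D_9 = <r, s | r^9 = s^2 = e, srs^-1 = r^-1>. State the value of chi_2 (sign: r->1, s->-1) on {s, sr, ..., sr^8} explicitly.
Conjugacy classes: {e} of size 1, {r^1, r^8} of size 2, {r^2, r^7} of size 2, {r^3, r^6} of size 2, {r^4, r^5} of size 2, {s, sr, ..., sr^8} of size 9.
Character table:
  irrep \ class              {e} (size 1)  {r^1, r^8} (size 2)  {r^2, r^7} (size 2)  {r^3, r^6} (size 2)  {r^4, r^5} (size 2)  {s, sr, ..., sr^8} (size 9)
  chi_1 (triv)               1             1                    1                    1                    1                    1                          
  chi_2 (sign: r->1, s->-1)  1             1                    1                    1                    1                    -1                         
  chi_3 (2d, j=1)            2             2*cos(2*pi/9)        2*cos(4*pi/9)        -1                   -2*cos(pi/9)         0                          
  chi_4 (2d, j=2)            2             2*cos(4*pi/9)        -2*cos(pi/9)         -1                   2*cos(2*pi/9)        0                          
  chi_5 (2d, j=3)            2             -1                   -1                   2                    -1                   0                          
  chi_6 (2d, j=4)            2             -2*cos(pi/9)         2*cos(2*pi/9)        -1                   2*cos(4*pi/9)        0                          

Spot check: chi_2 (sign: r->1, s->-1) on {s, sr, ..., sr^8} = -1.

Justification: D_9 has order 2*9 = 18 with 6 conjugacy classes, hence 6 irreducibles. Sum of squared dims 1 + 1 + 4 + 4 + 4 + 4 = 18 = |G|. Linear characters come from the abelianisation; the 2-dimensional irreps have character r^k -> 2*cos(2*pi*j*k/9), reflections -> 0.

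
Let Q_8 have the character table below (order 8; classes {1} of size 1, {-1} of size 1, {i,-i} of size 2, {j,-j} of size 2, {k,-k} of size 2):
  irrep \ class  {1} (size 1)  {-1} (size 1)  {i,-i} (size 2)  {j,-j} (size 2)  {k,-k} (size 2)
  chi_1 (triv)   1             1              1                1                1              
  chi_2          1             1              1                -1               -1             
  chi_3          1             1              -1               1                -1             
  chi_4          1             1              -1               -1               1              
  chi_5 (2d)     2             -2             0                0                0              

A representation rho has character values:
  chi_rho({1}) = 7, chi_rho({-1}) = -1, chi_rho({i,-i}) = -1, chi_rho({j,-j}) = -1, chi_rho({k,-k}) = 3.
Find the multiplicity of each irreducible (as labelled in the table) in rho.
Multiplicities: chi_1: 1, chi_2: 0, chi_3: 0, chi_4: 2, chi_5: 2.

Derivation: Use <chi_rho, chi> = (1/|G|) sum_C |C| * chi_rho(C) * conj(chi(C)) with |G| = 8 for each irreducible chi in the table:
  <chi_rho, chi_1> = (1/8)[1*(7)*conj(1) + 1*(-1)*conj(1) + 2*(-1)*conj(1) + 2*(-1)*conj(1) + 2*(3)*conj(1)]
      = (1/8)[(7) + (-1) + (-2) + (-2) + (6)] = 8/8 = 1
  <chi_rho, chi_2> = (1/8)[1*(7)*conj(1) + 1*(-1)*conj(1) + 2*(-1)*conj(1) + 2*(-1)*conj(-1) + 2*(3)*conj(-1)]
      = (1/8)[(7) + (-1) + (-2) + (2) + (-6)] = 0/8 = 0
  <chi_rho, chi_3> = (1/8)[1*(7)*conj(1) + 1*(-1)*conj(1) + 2*(-1)*conj(-1) + 2*(-1)*conj(1) + 2*(3)*conj(-1)]
      = (1/8)[(7) + (-1) + (2) + (-2) + (-6)] = 0/8 = 0
  <chi_rho, chi_4> = (1/8)[1*(7)*conj(1) + 1*(-1)*conj(1) + 2*(-1)*conj(-1) + 2*(-1)*conj(-1) + 2*(3)*conj(1)]
      = (1/8)[(7) + (-1) + (2) + (2) + (6)] = 16/8 = 2
  <chi_rho, chi_5> = (1/8)[1*(7)*conj(2) + 1*(-1)*conj(-2) + 2*(-1)*conj(0) + 2*(-1)*conj(0) + 2*(3)*conj(0)]
      = (1/8)[(14) + (2) + (0) + (0) + (0)] = 16/8 = 2
Dimension check: dim(rho) = sum (mult * dim) = 1*1 + 0*1 + 0*1 + 2*1 + 2*2 = 7 = chi_rho(e) = 7.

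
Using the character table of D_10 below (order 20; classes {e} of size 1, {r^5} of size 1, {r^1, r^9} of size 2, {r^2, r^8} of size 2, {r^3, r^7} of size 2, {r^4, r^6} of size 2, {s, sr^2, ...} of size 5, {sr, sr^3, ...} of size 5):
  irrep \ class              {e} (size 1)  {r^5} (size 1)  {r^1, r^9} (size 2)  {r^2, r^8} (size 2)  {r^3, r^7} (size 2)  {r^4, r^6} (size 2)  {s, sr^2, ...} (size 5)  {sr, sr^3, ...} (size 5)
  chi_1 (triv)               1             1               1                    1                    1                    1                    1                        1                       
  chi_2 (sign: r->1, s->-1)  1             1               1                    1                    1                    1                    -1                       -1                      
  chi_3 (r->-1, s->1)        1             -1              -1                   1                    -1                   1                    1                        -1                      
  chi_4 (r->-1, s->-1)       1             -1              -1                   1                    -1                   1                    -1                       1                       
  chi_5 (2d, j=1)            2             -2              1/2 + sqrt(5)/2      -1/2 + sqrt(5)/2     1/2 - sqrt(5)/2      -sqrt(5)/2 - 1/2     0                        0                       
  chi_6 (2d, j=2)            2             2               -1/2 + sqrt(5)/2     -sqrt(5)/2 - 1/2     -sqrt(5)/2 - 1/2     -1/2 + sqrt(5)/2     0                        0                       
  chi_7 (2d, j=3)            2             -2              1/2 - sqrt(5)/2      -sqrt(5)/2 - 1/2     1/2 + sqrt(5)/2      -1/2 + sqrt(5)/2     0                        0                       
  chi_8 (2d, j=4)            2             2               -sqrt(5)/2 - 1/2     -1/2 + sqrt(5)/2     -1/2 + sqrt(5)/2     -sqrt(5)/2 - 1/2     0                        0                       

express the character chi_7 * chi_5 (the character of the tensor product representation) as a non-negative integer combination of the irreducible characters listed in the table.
chi_7 tensor chi_5 = chi_6 + chi_8 (all other irreducibles have multiplicity 0).

The character of a tensor product is the pointwise product (chi_7 * chi_5)(C) = chi_7(C) * chi_5(C):
  {e}: (2)*(2), {r^5}: (-2)*(-2), {r^1, r^9}: (1/2 - sqrt(5)/2)*(1/2 + sqrt(5)/2), {r^2, r^8}: (-sqrt(5)/2 - 1/2)*(-1/2 + sqrt(5)/2), {r^3, r^7}: (1/2 + sqrt(5)/2)*(1/2 - sqrt(5)/2), {r^4, r^6}: (-1/2 + sqrt(5)/2)*(-sqrt(5)/2 - 1/2), {s, sr^2, ...}: (0)*(0), {sr, sr^3, ...}: (0)*(0)
so (chi_7 * chi_5) takes values
  {e} -> 4, {r^5} -> 4, {r^1, r^9} -> -1, {r^2, r^8} -> -1, {r^3, r^7} -> -1, {r^4, r^6} -> -1, {s, sr^2, ...} -> 0, {sr, sr^3, ...} -> 0.
Now take the inner product of this character with each irreducible chi from the table, <chi_7*chi_5, chi> = (1/20) sum_C |C| (chi_7*chi_5)(C) conj(chi(C)):
  <chi_7*chi_5, chi_1> = (1/20)[1*(4)*conj(1) + 1*(4)*conj(1) + 2*(-1)*conj(1) + 2*(-1)*conj(1) + 2*(-1)*conj(1) + 2*(-1)*conj(1) + 5*(0)*conj(1) + 5*(0)*conj(1)]
      = (1/20)[(4) + (4) + (-2) + (-2) + (-2) + (-2) + (0) + (0)] = 0/20 = 0
  <chi_7*chi_5, chi_2> = (1/20)[1*(4)*conj(1) + 1*(4)*conj(1) + 2*(-1)*conj(1) + 2*(-1)*conj(1) + 2*(-1)*conj(1) + 2*(-1)*conj(1) + 5*(0)*conj(-1) + 5*(0)*conj(-1)]
      = (1/20)[(4) + (4) + (-2) + (-2) + (-2) + (-2) + (0) + (0)] = 0/20 = 0
  <chi_7*chi_5, chi_3> = (1/20)[1*(4)*conj(1) + 1*(4)*conj(-1) + 2*(-1)*conj(-1) + 2*(-1)*conj(1) + 2*(-1)*conj(-1) + 2*(-1)*conj(1) + 5*(0)*conj(1) + 5*(0)*conj(-1)]
      = (1/20)[(4) + (-4) + (2) + (-2) + (2) + (-2) + (0) + (0)] = 0/20 = 0
  <chi_7*chi_5, chi_4> = (1/20)[1*(4)*conj(1) + 1*(4)*conj(-1) + 2*(-1)*conj(-1) + 2*(-1)*conj(1) + 2*(-1)*conj(-1) + 2*(-1)*conj(1) + 5*(0)*conj(-1) + 5*(0)*conj(1)]
      = (1/20)[(4) + (-4) + (2) + (-2) + (2) + (-2) + (0) + (0)] = 0/20 = 0
  <chi_7*chi_5, chi_5> = (1/20)[1*(4)*conj(2) + 1*(4)*conj(-2) + 2*(-1)*conj(1/2 + sqrt(5)/2) + 2*(-1)*conj(-1/2 + sqrt(5)/2) + 2*(-1)*conj(1/2 - sqrt(5)/2) + 2*(-1)*conj(-sqrt(5)/2 - 1/2) + 5*(0)*conj(0) + 5*(0)*conj(0)]
      = (1/20)[(8) + (-8) + (-sqrt(5) - 1) + (1 - sqrt(5)) + (-1 + sqrt(5)) + (1 + sqrt(5)) + (0) + (0)] = 0/20 = 0
  <chi_7*chi_5, chi_6> = (1/20)[1*(4)*conj(2) + 1*(4)*conj(2) + 2*(-1)*conj(-1/2 + sqrt(5)/2) + 2*(-1)*conj(-sqrt(5)/2 - 1/2) + 2*(-1)*conj(-sqrt(5)/2 - 1/2) + 2*(-1)*conj(-1/2 + sqrt(5)/2) + 5*(0)*conj(0) + 5*(0)*conj(0)]
      = (1/20)[(8) + (8) + (1 - sqrt(5)) + (1 + sqrt(5)) + (1 + sqrt(5)) + (1 - sqrt(5)) + (0) + (0)] = 20/20 = 1
  <chi_7*chi_5, chi_7> = (1/20)[1*(4)*conj(2) + 1*(4)*conj(-2) + 2*(-1)*conj(1/2 - sqrt(5)/2) + 2*(-1)*conj(-sqrt(5)/2 - 1/2) + 2*(-1)*conj(1/2 + sqrt(5)/2) + 2*(-1)*conj(-1/2 + sqrt(5)/2) + 5*(0)*conj(0) + 5*(0)*conj(0)]
      = (1/20)[(8) + (-8) + (-1 + sqrt(5)) + (1 + sqrt(5)) + (-sqrt(5) - 1) + (1 - sqrt(5)) + (0) + (0)] = 0/20 = 0
  <chi_7*chi_5, chi_8> = (1/20)[1*(4)*conj(2) + 1*(4)*conj(2) + 2*(-1)*conj(-sqrt(5)/2 - 1/2) + 2*(-1)*conj(-1/2 + sqrt(5)/2) + 2*(-1)*conj(-1/2 + sqrt(5)/2) + 2*(-1)*conj(-sqrt(5)/2 - 1/2) + 5*(0)*conj(0) + 5*(0)*conj(0)]
      = (1/20)[(8) + (8) + (1 + sqrt(5)) + (1 - sqrt(5)) + (1 - sqrt(5)) + (1 + sqrt(5)) + (0) + (0)] = 20/20 = 1
Hence the multiplicities are chi_6: 1, chi_8: 1. Dimension check: dim(chi_7)*dim(chi_5) = 2*2 = 4 and sum (mult * dim) = 1*2 + 1*2 = 4.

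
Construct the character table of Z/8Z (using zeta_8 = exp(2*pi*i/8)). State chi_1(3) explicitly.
Character table of Z/8Z (irreps indexed chi_0,...,chi_7 with chi_k(m) = zeta_8^(k*m), zeta_8 = exp(2*pi*i/8)):
  irrep \ class  {0} (size 1)  {1} (size 1)    {2} (size 1)  {3} (size 1)    {4} (size 1)  {5} (size 1)    {6} (size 1)  {7} (size 1)  
  chi_0          1             1               1             1               1             1               1             1             
  chi_1          1             exp(I*pi/4)     I             exp(3*I*pi/4)   -1            exp(-3*I*pi/4)  -I            exp(-I*pi/4)  
  chi_2          1             I               -1            -I              1             I               -1            -I            
  chi_3          1             exp(3*I*pi/4)   -I            exp(I*pi/4)     -1            exp(-I*pi/4)    I             exp(-3*I*pi/4)
  chi_4          1             -1              1             -1              1             -1              1             -1            
  chi_5          1             exp(-3*I*pi/4)  I             exp(-I*pi/4)    -1            exp(I*pi/4)     -I            exp(3*I*pi/4) 
  chi_6          1             -I              -1            I               1             -I              -1            I             
  chi_7          1             exp(-I*pi/4)    -I            exp(-3*I*pi/4)  -1            exp(3*I*pi/4)   I             exp(I*pi/4)   

Spot check: chi_1(3) = zeta_8^(1*3) = zeta_8^3 = exp(3*I*pi/4).

Solution. Z/8Z is abelian, so all 8 irreducible complex representations are 1-dimensional. They are given by chi_k(m) = zeta_8^(k*m) for k = 0,...,7. Row orthogonality: sum_m chi_k(m) conj(chi_l(m)) = 8 * [k = l].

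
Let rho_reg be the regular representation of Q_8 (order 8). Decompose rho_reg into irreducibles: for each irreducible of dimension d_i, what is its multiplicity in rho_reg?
Each irreducible V_i of dimension d_i appears with multiplicity d_i, i.e. rho_reg = (direct sum over all irreducibles V_i) d_i V_i. The irreducible dimensions for Q_8 are 1, 1, 1, 1, 2: 4 irreducibles of dimension 1, each with multiplicity 1; 1 irreducible of dimension 2, with multiplicity 2. Total dimension 4*1*1 + 1*2*2 = 8 = |G|.

Details: General theorem: in the regular representation of a finite group G, each irreducible appears with multiplicity equal to its dimension. Check: dim(rho_reg) = sum d_i^2 = 1 + 1 + 1 + 1 + 4 = 8 = |G|.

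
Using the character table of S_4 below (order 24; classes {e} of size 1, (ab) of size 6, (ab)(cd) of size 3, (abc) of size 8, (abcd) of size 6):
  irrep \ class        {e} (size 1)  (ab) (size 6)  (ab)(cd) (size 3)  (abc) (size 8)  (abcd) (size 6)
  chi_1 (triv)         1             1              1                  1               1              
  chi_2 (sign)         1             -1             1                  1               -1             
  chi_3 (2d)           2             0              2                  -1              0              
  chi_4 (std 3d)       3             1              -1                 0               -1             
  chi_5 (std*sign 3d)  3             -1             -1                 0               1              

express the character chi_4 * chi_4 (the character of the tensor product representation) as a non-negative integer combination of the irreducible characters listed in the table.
chi_4 tensor chi_4 = chi_1 + chi_3 + chi_4 + chi_5 (all other irreducibles have multiplicity 0).

Working: The character of a tensor product is the pointwise product (chi_4 * chi_4)(C) = chi_4(C) * chi_4(C):
  {e}: (3)*(3), (ab): (1)*(1), (ab)(cd): (-1)*(-1), (abc): (0)*(0), (abcd): (-1)*(-1)
so (chi_4 * chi_4) takes values
  {e} -> 9, (ab) -> 1, (ab)(cd) -> 1, (abc) -> 0, (abcd) -> 1.
Now take the inner product of this character with each irreducible chi from the table, <chi_4*chi_4, chi> = (1/24) sum_C |C| (chi_4*chi_4)(C) conj(chi(C)):
  <chi_4*chi_4, chi_1> = (1/24)[1*(9)*conj(1) + 6*(1)*conj(1) + 3*(1)*conj(1) + 8*(0)*conj(1) + 6*(1)*conj(1)]
      = (1/24)[(9) + (6) + (3) + (0) + (6)] = 24/24 = 1
  <chi_4*chi_4, chi_2> = (1/24)[1*(9)*conj(1) + 6*(1)*conj(-1) + 3*(1)*conj(1) + 8*(0)*conj(1) + 6*(1)*conj(-1)]
      = (1/24)[(9) + (-6) + (3) + (0) + (-6)] = 0/24 = 0
  <chi_4*chi_4, chi_3> = (1/24)[1*(9)*conj(2) + 6*(1)*conj(0) + 3*(1)*conj(2) + 8*(0)*conj(-1) + 6*(1)*conj(0)]
      = (1/24)[(18) + (0) + (6) + (0) + (0)] = 24/24 = 1
  <chi_4*chi_4, chi_4> = (1/24)[1*(9)*conj(3) + 6*(1)*conj(1) + 3*(1)*conj(-1) + 8*(0)*conj(0) + 6*(1)*conj(-1)]
      = (1/24)[(27) + (6) + (-3) + (0) + (-6)] = 24/24 = 1
  <chi_4*chi_4, chi_5> = (1/24)[1*(9)*conj(3) + 6*(1)*conj(-1) + 3*(1)*conj(-1) + 8*(0)*conj(0) + 6*(1)*conj(1)]
      = (1/24)[(27) + (-6) + (-3) + (0) + (6)] = 24/24 = 1
Hence the multiplicities are chi_1: 1, chi_3: 1, chi_4: 1, chi_5: 1. Dimension check: dim(chi_4)*dim(chi_4) = 3*3 = 9 and sum (mult * dim) = 1*1 + 1*2 + 1*3 + 1*3 = 9.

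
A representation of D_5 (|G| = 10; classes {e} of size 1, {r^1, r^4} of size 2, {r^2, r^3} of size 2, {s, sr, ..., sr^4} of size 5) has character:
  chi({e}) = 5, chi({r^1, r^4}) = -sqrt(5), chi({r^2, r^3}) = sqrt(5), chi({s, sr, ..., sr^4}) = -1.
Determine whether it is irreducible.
Not irreducible (reducible): <chi, chi> = 5 > 1.

Why: <chi, chi> = (1/|G|) sum_C |C| * |chi(C)|^2 = (1/10)[1*|5|^2 + 2*|-sqrt(5)|^2 + 2*|sqrt(5)|^2 + 5*|-1|^2]
  = (1/10)[(25) + (10) + (10) + (5)] = 50/10 = 5.
A character is irreducible iff <chi, chi> = 1, so this representation is reducible.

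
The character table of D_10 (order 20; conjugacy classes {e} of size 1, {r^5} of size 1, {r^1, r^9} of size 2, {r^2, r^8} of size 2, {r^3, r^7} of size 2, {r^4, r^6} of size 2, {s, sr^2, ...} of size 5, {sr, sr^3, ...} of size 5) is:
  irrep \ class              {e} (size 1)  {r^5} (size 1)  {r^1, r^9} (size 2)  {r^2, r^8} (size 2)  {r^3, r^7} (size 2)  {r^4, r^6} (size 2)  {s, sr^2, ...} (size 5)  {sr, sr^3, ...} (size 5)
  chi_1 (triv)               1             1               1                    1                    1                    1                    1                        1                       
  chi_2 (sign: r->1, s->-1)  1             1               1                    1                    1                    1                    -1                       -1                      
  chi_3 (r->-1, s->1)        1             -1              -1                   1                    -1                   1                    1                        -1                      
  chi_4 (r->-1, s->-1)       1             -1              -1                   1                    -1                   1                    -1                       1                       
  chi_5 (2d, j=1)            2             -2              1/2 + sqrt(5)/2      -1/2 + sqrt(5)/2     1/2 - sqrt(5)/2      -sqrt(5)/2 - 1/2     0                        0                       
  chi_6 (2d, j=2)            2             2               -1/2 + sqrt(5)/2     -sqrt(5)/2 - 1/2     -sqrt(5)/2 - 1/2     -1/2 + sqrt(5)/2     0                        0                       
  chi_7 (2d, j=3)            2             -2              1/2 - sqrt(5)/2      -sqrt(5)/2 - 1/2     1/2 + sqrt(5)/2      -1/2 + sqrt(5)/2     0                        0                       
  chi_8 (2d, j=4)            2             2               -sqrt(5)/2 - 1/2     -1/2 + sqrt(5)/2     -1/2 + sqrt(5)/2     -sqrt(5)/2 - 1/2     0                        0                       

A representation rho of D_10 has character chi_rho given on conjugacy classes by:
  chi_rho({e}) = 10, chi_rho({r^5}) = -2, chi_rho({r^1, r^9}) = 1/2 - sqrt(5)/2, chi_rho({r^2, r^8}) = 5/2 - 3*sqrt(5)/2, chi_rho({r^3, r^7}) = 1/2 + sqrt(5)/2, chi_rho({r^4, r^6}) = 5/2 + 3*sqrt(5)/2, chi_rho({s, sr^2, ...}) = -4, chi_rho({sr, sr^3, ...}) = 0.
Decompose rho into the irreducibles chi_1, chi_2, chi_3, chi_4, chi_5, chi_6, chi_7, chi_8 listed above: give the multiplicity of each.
Multiplicities: chi_1: 0, chi_2: 2, chi_3: 0, chi_4: 2, chi_5: 0, chi_6: 1, chi_7: 2, chi_8: 0.

Proof sketch: Use <chi_rho, chi> = (1/|G|) sum_C |C| * chi_rho(C) * conj(chi(C)) with |G| = 20 for each irreducible chi in the table:
  <chi_rho, chi_1> = (1/20)[1*(10)*conj(1) + 1*(-2)*conj(1) + 2*(1/2 - sqrt(5)/2)*conj(1) + 2*(5/2 - 3*sqrt(5)/2)*conj(1) + 2*(1/2 + sqrt(5)/2)*conj(1) + 2*(5/2 + 3*sqrt(5)/2)*conj(1) + 5*(-4)*conj(1) + 5*(0)*conj(1)]
      = (1/20)[(10) + (-2) + (1 - sqrt(5)) + (5 - 3*sqrt(5)) + (1 + sqrt(5)) + (5 + 3*sqrt(5)) + (-20) + (0)] = 0/20 = 0
  <chi_rho, chi_2> = (1/20)[1*(10)*conj(1) + 1*(-2)*conj(1) + 2*(1/2 - sqrt(5)/2)*conj(1) + 2*(5/2 - 3*sqrt(5)/2)*conj(1) + 2*(1/2 + sqrt(5)/2)*conj(1) + 2*(5/2 + 3*sqrt(5)/2)*conj(1) + 5*(-4)*conj(-1) + 5*(0)*conj(-1)]
      = (1/20)[(10) + (-2) + (1 - sqrt(5)) + (5 - 3*sqrt(5)) + (1 + sqrt(5)) + (5 + 3*sqrt(5)) + (20) + (0)] = 40/20 = 2
  <chi_rho, chi_3> = (1/20)[1*(10)*conj(1) + 1*(-2)*conj(-1) + 2*(1/2 - sqrt(5)/2)*conj(-1) + 2*(5/2 - 3*sqrt(5)/2)*conj(1) + 2*(1/2 + sqrt(5)/2)*conj(-1) + 2*(5/2 + 3*sqrt(5)/2)*conj(1) + 5*(-4)*conj(1) + 5*(0)*conj(-1)]
      = (1/20)[(10) + (2) + (-1 + sqrt(5)) + (5 - 3*sqrt(5)) + (-sqrt(5) - 1) + (5 + 3*sqrt(5)) + (-20) + (0)] = 0/20 = 0
  <chi_rho, chi_4> = (1/20)[1*(10)*conj(1) + 1*(-2)*conj(-1) + 2*(1/2 - sqrt(5)/2)*conj(-1) + 2*(5/2 - 3*sqrt(5)/2)*conj(1) + 2*(1/2 + sqrt(5)/2)*conj(-1) + 2*(5/2 + 3*sqrt(5)/2)*conj(1) + 5*(-4)*conj(-1) + 5*(0)*conj(1)]
      = (1/20)[(10) + (2) + (-1 + sqrt(5)) + (5 - 3*sqrt(5)) + (-sqrt(5) - 1) + (5 + 3*sqrt(5)) + (20) + (0)] = 40/20 = 2
  <chi_rho, chi_5> = (1/20)[1*(10)*conj(2) + 1*(-2)*conj(-2) + 2*(1/2 - sqrt(5)/2)*conj(1/2 + sqrt(5)/2) + 2*(5/2 - 3*sqrt(5)/2)*conj(-1/2 + sqrt(5)/2) + 2*(1/2 + sqrt(5)/2)*conj(1/2 - sqrt(5)/2) + 2*(5/2 + 3*sqrt(5)/2)*conj(-sqrt(5)/2 - 1/2) + 5*(-4)*conj(0) + 5*(0)*conj(0)]
      = (1/20)[(20) + (4) + (-2) + (-10 + 4*sqrt(5)) + (-2) + (-10 - 4*sqrt(5)) + (0) + (0)] = 0/20 = 0
  <chi_rho, chi_6> = (1/20)[1*(10)*conj(2) + 1*(-2)*conj(2) + 2*(1/2 - sqrt(5)/2)*conj(-1/2 + sqrt(5)/2) + 2*(5/2 - 3*sqrt(5)/2)*conj(-sqrt(5)/2 - 1/2) + 2*(1/2 + sqrt(5)/2)*conj(-sqrt(5)/2 - 1/2) + 2*(5/2 + 3*sqrt(5)/2)*conj(-1/2 + sqrt(5)/2) + 5*(-4)*conj(0) + 5*(0)*conj(0)]
      = (1/20)[(20) + (-4) + (-3 + sqrt(5)) + (5 - sqrt(5)) + (-3 - sqrt(5)) + (sqrt(5) + 5) + (0) + (0)] = 20/20 = 1
  <chi_rho, chi_7> = (1/20)[1*(10)*conj(2) + 1*(-2)*conj(-2) + 2*(1/2 - sqrt(5)/2)*conj(1/2 - sqrt(5)/2) + 2*(5/2 - 3*sqrt(5)/2)*conj(-sqrt(5)/2 - 1/2) + 2*(1/2 + sqrt(5)/2)*conj(1/2 + sqrt(5)/2) + 2*(5/2 + 3*sqrt(5)/2)*conj(-1/2 + sqrt(5)/2) + 5*(-4)*conj(0) + 5*(0)*conj(0)]
      = (1/20)[(20) + (4) + (3 - sqrt(5)) + (5 - sqrt(5)) + (sqrt(5) + 3) + (sqrt(5) + 5) + (0) + (0)] = 40/20 = 2
  <chi_rho, chi_8> = (1/20)[1*(10)*conj(2) + 1*(-2)*conj(2) + 2*(1/2 - sqrt(5)/2)*conj(-sqrt(5)/2 - 1/2) + 2*(5/2 - 3*sqrt(5)/2)*conj(-1/2 + sqrt(5)/2) + 2*(1/2 + sqrt(5)/2)*conj(-1/2 + sqrt(5)/2) + 2*(5/2 + 3*sqrt(5)/2)*conj(-sqrt(5)/2 - 1/2) + 5*(-4)*conj(0) + 5*(0)*conj(0)]
      = (1/20)[(20) + (-4) + (2) + (-10 + 4*sqrt(5)) + (2) + (-10 - 4*sqrt(5)) + (0) + (0)] = 0/20 = 0
Dimension check: dim(rho) = sum (mult * dim) = 0*1 + 2*1 + 0*1 + 2*1 + 0*2 + 1*2 + 2*2 + 0*2 = 10 = chi_rho(e) = 10.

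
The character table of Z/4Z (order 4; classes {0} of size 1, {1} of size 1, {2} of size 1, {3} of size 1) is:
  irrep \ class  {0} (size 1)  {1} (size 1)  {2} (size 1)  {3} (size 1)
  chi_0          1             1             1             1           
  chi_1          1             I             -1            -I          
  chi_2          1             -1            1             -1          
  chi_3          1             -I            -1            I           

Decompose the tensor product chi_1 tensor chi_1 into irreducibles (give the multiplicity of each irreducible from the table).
chi_1 tensor chi_1 = chi_2 (all other irreducibles have multiplicity 0).

Proof sketch: The character of a tensor product is the pointwise product (chi_1 * chi_1)(C) = chi_1(C) * chi_1(C):
  {0}: (1)*(1), {1}: (I)*(I), {2}: (-1)*(-1), {3}: (-I)*(-I)
so (chi_1 * chi_1) takes values
  {0} -> 1, {1} -> -1, {2} -> 1, {3} -> -1.
Now take the inner product of this character with each irreducible chi from the table, <chi_1*chi_1, chi> = (1/4) sum_C |C| (chi_1*chi_1)(C) conj(chi(C)):
  <chi_1*chi_1, chi_0> = (1/4)[1*(1)*conj(1) + 1*(-1)*conj(1) + 1*(1)*conj(1) + 1*(-1)*conj(1)]
      = (1/4)[(1) + (-1) + (1) + (-1)] = 0/4 = 0
  <chi_1*chi_1, chi_1> = (1/4)[1*(1)*conj(1) + 1*(-1)*conj(I) + 1*(1)*conj(-1) + 1*(-1)*conj(-I)]
      = (1/4)[(1) + (I) + (-1) + (-I)] = 0/4 = 0
  <chi_1*chi_1, chi_2> = (1/4)[1*(1)*conj(1) + 1*(-1)*conj(-1) + 1*(1)*conj(1) + 1*(-1)*conj(-1)]
      = (1/4)[(1) + (1) + (1) + (1)] = 4/4 = 1
  <chi_1*chi_1, chi_3> = (1/4)[1*(1)*conj(1) + 1*(-1)*conj(-I) + 1*(1)*conj(-1) + 1*(-1)*conj(I)]
      = (1/4)[(1) + (-I) + (-1) + (I)] = 0/4 = 0
(Exp terms are combined using exp(i*s)*conj(exp(i*t)) = exp(i*(s-t)), and sums of them are collapsed using the identity that for every m > 1 the m distinct m-th roots of unity sum to 0, e.g. 1 + exp(2*I*pi/3) + exp(-2*I*pi/3) = 0.)
Hence the multiplicities are chi_2: 1. Dimension check: dim(chi_1)*dim(chi_1) = 1*1 = 1 and sum (mult * dim) = 1*1 = 1.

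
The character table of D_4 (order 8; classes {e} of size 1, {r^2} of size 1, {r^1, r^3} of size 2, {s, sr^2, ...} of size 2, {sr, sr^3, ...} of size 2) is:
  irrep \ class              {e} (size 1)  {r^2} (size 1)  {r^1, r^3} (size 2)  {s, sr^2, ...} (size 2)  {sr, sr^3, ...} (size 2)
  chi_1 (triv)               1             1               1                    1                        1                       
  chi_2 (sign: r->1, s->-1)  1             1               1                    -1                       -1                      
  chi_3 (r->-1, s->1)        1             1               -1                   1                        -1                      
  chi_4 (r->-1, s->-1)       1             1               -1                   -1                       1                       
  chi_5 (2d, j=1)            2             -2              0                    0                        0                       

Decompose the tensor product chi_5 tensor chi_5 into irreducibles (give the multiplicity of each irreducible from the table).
chi_5 tensor chi_5 = chi_1 + chi_2 + chi_3 + chi_4 (all other irreducibles have multiplicity 0).

Argument: The character of a tensor product is the pointwise product (chi_5 * chi_5)(C) = chi_5(C) * chi_5(C):
  {e}: (2)*(2), {r^2}: (-2)*(-2), {r^1, r^3}: (0)*(0), {s, sr^2, ...}: (0)*(0), {sr, sr^3, ...}: (0)*(0)
so (chi_5 * chi_5) takes values
  {e} -> 4, {r^2} -> 4, {r^1, r^3} -> 0, {s, sr^2, ...} -> 0, {sr, sr^3, ...} -> 0.
Now take the inner product of this character with each irreducible chi from the table, <chi_5*chi_5, chi> = (1/8) sum_C |C| (chi_5*chi_5)(C) conj(chi(C)):
  <chi_5*chi_5, chi_1> = (1/8)[1*(4)*conj(1) + 1*(4)*conj(1) + 2*(0)*conj(1) + 2*(0)*conj(1) + 2*(0)*conj(1)]
      = (1/8)[(4) + (4) + (0) + (0) + (0)] = 8/8 = 1
  <chi_5*chi_5, chi_2> = (1/8)[1*(4)*conj(1) + 1*(4)*conj(1) + 2*(0)*conj(1) + 2*(0)*conj(-1) + 2*(0)*conj(-1)]
      = (1/8)[(4) + (4) + (0) + (0) + (0)] = 8/8 = 1
  <chi_5*chi_5, chi_3> = (1/8)[1*(4)*conj(1) + 1*(4)*conj(1) + 2*(0)*conj(-1) + 2*(0)*conj(1) + 2*(0)*conj(-1)]
      = (1/8)[(4) + (4) + (0) + (0) + (0)] = 8/8 = 1
  <chi_5*chi_5, chi_4> = (1/8)[1*(4)*conj(1) + 1*(4)*conj(1) + 2*(0)*conj(-1) + 2*(0)*conj(-1) + 2*(0)*conj(1)]
      = (1/8)[(4) + (4) + (0) + (0) + (0)] = 8/8 = 1
  <chi_5*chi_5, chi_5> = (1/8)[1*(4)*conj(2) + 1*(4)*conj(-2) + 2*(0)*conj(0) + 2*(0)*conj(0) + 2*(0)*conj(0)]
      = (1/8)[(8) + (-8) + (0) + (0) + (0)] = 0/8 = 0
Hence the multiplicities are chi_1: 1, chi_2: 1, chi_3: 1, chi_4: 1. Dimension check: dim(chi_5)*dim(chi_5) = 2*2 = 4 and sum (mult * dim) = 1*1 + 1*1 + 1*1 + 1*1 = 4.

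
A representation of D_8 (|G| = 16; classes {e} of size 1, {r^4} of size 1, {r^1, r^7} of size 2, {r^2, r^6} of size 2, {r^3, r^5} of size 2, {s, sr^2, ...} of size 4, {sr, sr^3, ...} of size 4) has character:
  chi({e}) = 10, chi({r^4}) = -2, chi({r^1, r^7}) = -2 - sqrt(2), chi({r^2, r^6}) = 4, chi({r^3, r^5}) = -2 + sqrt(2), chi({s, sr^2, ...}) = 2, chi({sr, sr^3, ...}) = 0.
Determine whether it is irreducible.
Not irreducible (reducible): <chi, chi> = 11 > 1.

<chi, chi> = (1/|G|) sum_C |C| * |chi(C)|^2 = (1/16)[1*|10|^2 + 1*|-2|^2 + 2*|-2 - sqrt(2)|^2 + 2*|4|^2 + 2*|-2 + sqrt(2)|^2 + 4*|2|^2 + 4*|0|^2]
  = (1/16)[(100) + (4) + (8*sqrt(2) + 12) + (32) + (12 - 8*sqrt(2)) + (16) + (0)] = 176/16 = 11.
A character is irreducible iff <chi, chi> = 1, so this representation is reducible.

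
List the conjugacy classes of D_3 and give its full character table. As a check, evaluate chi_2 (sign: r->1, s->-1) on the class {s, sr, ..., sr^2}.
Conjugacy classes: {e} of size 1, {r^1, r^2} of size 2, {s, sr, ..., sr^2} of size 3.
Character table:
  irrep \ class              {e} (size 1)  {r^1, r^2} (size 2)  {s, sr, ..., sr^2} (size 3)
  chi_1 (triv)               1             1                    1                          
  chi_2 (sign: r->1, s->-1)  1             1                    -1                         
  chi_3 (2d, j=1)            2             -1                   0                          

Spot check: chi_2 (sign: r->1, s->-1) on {s, sr, ..., sr^2} = -1.

Proof sketch: D_3 has order 2*3 = 6 with 3 conjugacy classes, hence 3 irreducibles. Sum of squared dims 1 + 1 + 4 = 6 = |G|. Linear characters come from the abelianisation; the 2-dimensional irreps have character r^k -> 2*cos(2*pi*j*k/3), reflections -> 0.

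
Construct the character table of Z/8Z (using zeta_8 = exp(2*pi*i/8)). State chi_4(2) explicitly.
Character table of Z/8Z (irreps indexed chi_0,...,chi_7 with chi_k(m) = zeta_8^(k*m), zeta_8 = exp(2*pi*i/8)):
  irrep \ class  {0} (size 1)  {1} (size 1)    {2} (size 1)  {3} (size 1)    {4} (size 1)  {5} (size 1)    {6} (size 1)  {7} (size 1)  
  chi_0          1             1               1             1               1             1               1             1             
  chi_1          1             exp(I*pi/4)     I             exp(3*I*pi/4)   -1            exp(-3*I*pi/4)  -I            exp(-I*pi/4)  
  chi_2          1             I               -1            -I              1             I               -1            -I            
  chi_3          1             exp(3*I*pi/4)   -I            exp(I*pi/4)     -1            exp(-I*pi/4)    I             exp(-3*I*pi/4)
  chi_4          1             -1              1             -1              1             -1              1             -1            
  chi_5          1             exp(-3*I*pi/4)  I             exp(-I*pi/4)    -1            exp(I*pi/4)     -I            exp(3*I*pi/4) 
  chi_6          1             -I              -1            I               1             -I              -1            I             
  chi_7          1             exp(-I*pi/4)    -I            exp(-3*I*pi/4)  -1            exp(3*I*pi/4)   I             exp(I*pi/4)   

Spot check: chi_4(2) = zeta_8^(4*2) = zeta_8^8 = 1.

Z/8Z is abelian, so all 8 irreducible complex representations are 1-dimensional. They are given by chi_k(m) = zeta_8^(k*m) for k = 0,...,7. Row orthogonality: sum_m chi_k(m) conj(chi_l(m)) = 8 * [k = l].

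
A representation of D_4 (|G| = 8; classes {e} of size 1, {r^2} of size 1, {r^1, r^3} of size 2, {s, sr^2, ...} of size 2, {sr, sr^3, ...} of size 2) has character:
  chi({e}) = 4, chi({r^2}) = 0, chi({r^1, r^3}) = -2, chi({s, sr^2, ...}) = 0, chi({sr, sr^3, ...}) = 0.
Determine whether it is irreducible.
Not irreducible (reducible): <chi, chi> = 3 > 1.

Argument: <chi, chi> = (1/|G|) sum_C |C| * |chi(C)|^2 = (1/8)[1*|4|^2 + 1*|0|^2 + 2*|-2|^2 + 2*|0|^2 + 2*|0|^2]
  = (1/8)[(16) + (0) + (8) + (0) + (0)] = 24/8 = 3.
A character is irreducible iff <chi, chi> = 1, so this representation is reducible.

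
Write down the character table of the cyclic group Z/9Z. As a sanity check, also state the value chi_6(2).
Character table of Z/9Z (irreps indexed chi_0,...,chi_8 with chi_k(m) = zeta_9^(k*m), zeta_9 = exp(2*pi*i/9)):
  irrep \ class  {0} (size 1)  {1} (size 1)    {2} (size 1)    {3} (size 1)    {4} (size 1)    {5} (size 1)    {6} (size 1)    {7} (size 1)    {8} (size 1)  
  chi_0          1             1               1               1               1               1               1               1               1             
  chi_1          1             exp(2*I*pi/9)   exp(4*I*pi/9)   exp(2*I*pi/3)   exp(8*I*pi/9)   exp(-8*I*pi/9)  exp(-2*I*pi/3)  exp(-4*I*pi/9)  exp(-2*I*pi/9)
  chi_2          1             exp(4*I*pi/9)   exp(8*I*pi/9)   exp(-2*I*pi/3)  exp(-2*I*pi/9)  exp(2*I*pi/9)   exp(2*I*pi/3)   exp(-8*I*pi/9)  exp(-4*I*pi/9)
  chi_3          1             exp(2*I*pi/3)   exp(-2*I*pi/3)  1               exp(2*I*pi/3)   exp(-2*I*pi/3)  1               exp(2*I*pi/3)   exp(-2*I*pi/3)
  chi_4          1             exp(8*I*pi/9)   exp(-2*I*pi/9)  exp(2*I*pi/3)   exp(-4*I*pi/9)  exp(4*I*pi/9)   exp(-2*I*pi/3)  exp(2*I*pi/9)   exp(-8*I*pi/9)
  chi_5          1             exp(-8*I*pi/9)  exp(2*I*pi/9)   exp(-2*I*pi/3)  exp(4*I*pi/9)   exp(-4*I*pi/9)  exp(2*I*pi/3)   exp(-2*I*pi/9)  exp(8*I*pi/9) 
  chi_6          1             exp(-2*I*pi/3)  exp(2*I*pi/3)   1               exp(-2*I*pi/3)  exp(2*I*pi/3)   1               exp(-2*I*pi/3)  exp(2*I*pi/3) 
  chi_7          1             exp(-4*I*pi/9)  exp(-8*I*pi/9)  exp(2*I*pi/3)   exp(2*I*pi/9)   exp(-2*I*pi/9)  exp(-2*I*pi/3)  exp(8*I*pi/9)   exp(4*I*pi/9) 
  chi_8          1             exp(-2*I*pi/9)  exp(-4*I*pi/9)  exp(-2*I*pi/3)  exp(-8*I*pi/9)  exp(8*I*pi/9)   exp(2*I*pi/3)   exp(4*I*pi/9)   exp(2*I*pi/9) 

Spot check: chi_6(2) = zeta_9^(6*2) = zeta_9^12 = exp(2*I*pi/3).

Derivation: Z/9Z is abelian, so all 9 irreducible complex representations are 1-dimensional. They are given by chi_k(m) = zeta_9^(k*m) for k = 0,...,8. Row orthogonality: sum_m chi_k(m) conj(chi_l(m)) = 9 * [k = l].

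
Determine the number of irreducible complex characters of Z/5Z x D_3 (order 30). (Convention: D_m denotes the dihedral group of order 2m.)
15

Details: The number of irreducible complex representations of a finite group equals its number of conjugacy classes. For a direct product, #classes(G x H) = #classes(G) * #classes(H). Z/5Z has 5 classes (abelian), D_3 has 3 classes, so 5 * 3 = 15, so Z/5Z x D_3 (order 30) has exactly 15 irreducible complex representations.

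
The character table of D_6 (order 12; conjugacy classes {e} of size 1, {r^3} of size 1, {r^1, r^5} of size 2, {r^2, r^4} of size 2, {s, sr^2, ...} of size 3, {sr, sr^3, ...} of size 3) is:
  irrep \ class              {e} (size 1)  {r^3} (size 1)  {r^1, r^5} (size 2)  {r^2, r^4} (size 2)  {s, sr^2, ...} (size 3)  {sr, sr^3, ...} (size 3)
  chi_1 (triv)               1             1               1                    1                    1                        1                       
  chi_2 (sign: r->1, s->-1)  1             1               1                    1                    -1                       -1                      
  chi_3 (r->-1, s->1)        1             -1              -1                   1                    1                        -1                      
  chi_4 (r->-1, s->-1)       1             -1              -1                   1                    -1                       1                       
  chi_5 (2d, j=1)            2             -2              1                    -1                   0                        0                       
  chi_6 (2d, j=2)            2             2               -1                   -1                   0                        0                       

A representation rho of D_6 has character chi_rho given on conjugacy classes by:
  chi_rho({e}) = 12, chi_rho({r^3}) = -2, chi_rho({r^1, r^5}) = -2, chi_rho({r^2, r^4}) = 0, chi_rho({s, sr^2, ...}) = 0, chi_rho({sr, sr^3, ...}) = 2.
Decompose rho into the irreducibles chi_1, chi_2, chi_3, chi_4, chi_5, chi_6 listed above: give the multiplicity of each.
Multiplicities: chi_1: 1, chi_2: 0, chi_3: 1, chi_4: 2, chi_5: 2, chi_6: 2.

Justification: Use <chi_rho, chi> = (1/|G|) sum_C |C| * chi_rho(C) * conj(chi(C)) with |G| = 12 for each irreducible chi in the table:
  <chi_rho, chi_1> = (1/12)[1*(12)*conj(1) + 1*(-2)*conj(1) + 2*(-2)*conj(1) + 2*(0)*conj(1) + 3*(0)*conj(1) + 3*(2)*conj(1)]
      = (1/12)[(12) + (-2) + (-4) + (0) + (0) + (6)] = 12/12 = 1
  <chi_rho, chi_2> = (1/12)[1*(12)*conj(1) + 1*(-2)*conj(1) + 2*(-2)*conj(1) + 2*(0)*conj(1) + 3*(0)*conj(-1) + 3*(2)*conj(-1)]
      = (1/12)[(12) + (-2) + (-4) + (0) + (0) + (-6)] = 0/12 = 0
  <chi_rho, chi_3> = (1/12)[1*(12)*conj(1) + 1*(-2)*conj(-1) + 2*(-2)*conj(-1) + 2*(0)*conj(1) + 3*(0)*conj(1) + 3*(2)*conj(-1)]
      = (1/12)[(12) + (2) + (4) + (0) + (0) + (-6)] = 12/12 = 1
  <chi_rho, chi_4> = (1/12)[1*(12)*conj(1) + 1*(-2)*conj(-1) + 2*(-2)*conj(-1) + 2*(0)*conj(1) + 3*(0)*conj(-1) + 3*(2)*conj(1)]
      = (1/12)[(12) + (2) + (4) + (0) + (0) + (6)] = 24/12 = 2
  <chi_rho, chi_5> = (1/12)[1*(12)*conj(2) + 1*(-2)*conj(-2) + 2*(-2)*conj(1) + 2*(0)*conj(-1) + 3*(0)*conj(0) + 3*(2)*conj(0)]
      = (1/12)[(24) + (4) + (-4) + (0) + (0) + (0)] = 24/12 = 2
  <chi_rho, chi_6> = (1/12)[1*(12)*conj(2) + 1*(-2)*conj(2) + 2*(-2)*conj(-1) + 2*(0)*conj(-1) + 3*(0)*conj(0) + 3*(2)*conj(0)]
      = (1/12)[(24) + (-4) + (4) + (0) + (0) + (0)] = 24/12 = 2
Dimension check: dim(rho) = sum (mult * dim) = 1*1 + 0*1 + 1*1 + 2*1 + 2*2 + 2*2 = 12 = chi_rho(e) = 12.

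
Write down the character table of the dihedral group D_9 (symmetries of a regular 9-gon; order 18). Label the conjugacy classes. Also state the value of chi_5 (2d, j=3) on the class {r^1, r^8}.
Conjugacy classes: {e} of size 1, {r^1, r^8} of size 2, {r^2, r^7} of size 2, {r^3, r^6} of size 2, {r^4, r^5} of size 2, {s, sr, ..., sr^8} of size 9.
Character table:
  irrep \ class              {e} (size 1)  {r^1, r^8} (size 2)  {r^2, r^7} (size 2)  {r^3, r^6} (size 2)  {r^4, r^5} (size 2)  {s, sr, ..., sr^8} (size 9)
  chi_1 (triv)               1             1                    1                    1                    1                    1                          
  chi_2 (sign: r->1, s->-1)  1             1                    1                    1                    1                    -1                         
  chi_3 (2d, j=1)            2             2*cos(2*pi/9)        2*cos(4*pi/9)        -1                   -2*cos(pi/9)         0                          
  chi_4 (2d, j=2)            2             2*cos(4*pi/9)        -2*cos(pi/9)         -1                   2*cos(2*pi/9)        0                          
  chi_5 (2d, j=3)            2             -1                   -1                   2                    -1                   0                          
  chi_6 (2d, j=4)            2             -2*cos(pi/9)         2*cos(2*pi/9)        -1                   2*cos(4*pi/9)        0                          

Spot check: chi_5 (2d, j=3) on {r^1, r^8} = -1.

D_9 has order 2*9 = 18 with 6 conjugacy classes, hence 6 irreducibles. Sum of squared dims 1 + 1 + 4 + 4 + 4 + 4 = 18 = |G|. Linear characters come from the abelianisation; the 2-dimensional irreps have character r^k -> 2*cos(2*pi*j*k/9), reflections -> 0.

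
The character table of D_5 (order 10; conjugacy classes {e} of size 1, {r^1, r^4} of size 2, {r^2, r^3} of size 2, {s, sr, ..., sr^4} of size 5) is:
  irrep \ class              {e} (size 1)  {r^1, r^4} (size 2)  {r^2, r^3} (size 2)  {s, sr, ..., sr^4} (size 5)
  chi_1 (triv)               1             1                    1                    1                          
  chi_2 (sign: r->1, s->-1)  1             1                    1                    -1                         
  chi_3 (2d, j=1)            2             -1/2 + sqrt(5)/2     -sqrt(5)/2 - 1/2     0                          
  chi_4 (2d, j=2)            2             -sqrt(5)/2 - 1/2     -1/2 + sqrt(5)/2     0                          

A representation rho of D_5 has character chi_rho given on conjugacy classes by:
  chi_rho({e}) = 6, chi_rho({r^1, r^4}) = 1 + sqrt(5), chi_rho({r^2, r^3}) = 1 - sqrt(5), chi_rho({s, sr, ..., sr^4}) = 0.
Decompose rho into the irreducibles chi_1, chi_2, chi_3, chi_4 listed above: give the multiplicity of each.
Multiplicities: chi_1: 1, chi_2: 1, chi_3: 2, chi_4: 0.

Details: Use <chi_rho, chi> = (1/|G|) sum_C |C| * chi_rho(C) * conj(chi(C)) with |G| = 10 for each irreducible chi in the table:
  <chi_rho, chi_1> = (1/10)[1*(6)*conj(1) + 2*(1 + sqrt(5))*conj(1) + 2*(1 - sqrt(5))*conj(1) + 5*(0)*conj(1)]
      = (1/10)[(6) + (2 + 2*sqrt(5)) + (2 - 2*sqrt(5)) + (0)] = 10/10 = 1
  <chi_rho, chi_2> = (1/10)[1*(6)*conj(1) + 2*(1 + sqrt(5))*conj(1) + 2*(1 - sqrt(5))*conj(1) + 5*(0)*conj(-1)]
      = (1/10)[(6) + (2 + 2*sqrt(5)) + (2 - 2*sqrt(5)) + (0)] = 10/10 = 1
  <chi_rho, chi_3> = (1/10)[1*(6)*conj(2) + 2*(1 + sqrt(5))*conj(-1/2 + sqrt(5)/2) + 2*(1 - sqrt(5))*conj(-sqrt(5)/2 - 1/2) + 5*(0)*conj(0)]
      = (1/10)[(12) + (4) + (4) + (0)] = 20/10 = 2
  <chi_rho, chi_4> = (1/10)[1*(6)*conj(2) + 2*(1 + sqrt(5))*conj(-sqrt(5)/2 - 1/2) + 2*(1 - sqrt(5))*conj(-1/2 + sqrt(5)/2) + 5*(0)*conj(0)]
      = (1/10)[(12) + (-6 - 2*sqrt(5)) + (-6 + 2*sqrt(5)) + (0)] = 0/10 = 0
Dimension check: dim(rho) = sum (mult * dim) = 1*1 + 1*1 + 2*2 + 0*2 = 6 = chi_rho(e) = 6.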